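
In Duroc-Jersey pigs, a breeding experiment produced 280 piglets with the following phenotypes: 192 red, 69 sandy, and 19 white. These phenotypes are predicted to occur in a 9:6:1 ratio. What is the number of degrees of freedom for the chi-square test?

2

A goodness-of-fit test with 3 phenotype classes has df = 3 − 1 = 2.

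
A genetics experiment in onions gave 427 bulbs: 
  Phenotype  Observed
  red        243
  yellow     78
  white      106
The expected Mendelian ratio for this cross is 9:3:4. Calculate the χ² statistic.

Under the 9:3:4 hypothesis (Σ ratio = 16, N = 427):
  red: 427 × 9/16 = 240.1875
  yellow: 427 × 3/16 = 80.0625
  white: 427 × 4/16 = 106.75
χ² = Σ (O − E)² / E
  red: (243 − 240.1875)² / 240.1875 = 0.0329
  yellow: (78 − 80.0625)² / 80.0625 = 0.0531
  white: (106 − 106.75)² / 106.75 = 0.0053
χ² = 0.0329 + 0.0531 + 0.0053 = 0.0913 ≈ 0.091

0.091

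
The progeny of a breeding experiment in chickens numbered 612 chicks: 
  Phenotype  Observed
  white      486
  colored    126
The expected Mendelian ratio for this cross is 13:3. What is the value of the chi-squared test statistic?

The 13:3 ratio has 16 parts, so with N = 612 the expected counts are:
  white: 612 × 13/16 = 497.25
  colored: 612 × 3/16 = 114.75
χ² = Σ (O − E)² / E
  white: (486 − 497.25)² / 497.25 = 0.2545
  colored: (126 − 114.75)² / 114.75 = 1.1029
χ² = 0.2545 + 1.1029 = 1.3574 ≈ 1.357

1.357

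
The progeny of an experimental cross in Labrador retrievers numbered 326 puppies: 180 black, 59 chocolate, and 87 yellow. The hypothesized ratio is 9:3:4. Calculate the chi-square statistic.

Under the 9:3:4 hypothesis (Σ ratio = 16, N = 326):
  black: 326 × 9/16 = 183.375
  chocolate: 326 × 3/16 = 61.125
  yellow: 326 × 4/16 = 81.5
χ² = Σ (O − E)² / E
  black: (180 − 183.375)² / 183.375 = 0.0621
  chocolate: (59 − 61.125)² / 61.125 = 0.0739
  yellow: (87 − 81.5)² / 81.5 = 0.3712
χ² = 0.0621 + 0.0739 + 0.3712 = 0.5072 ≈ 0.507

0.507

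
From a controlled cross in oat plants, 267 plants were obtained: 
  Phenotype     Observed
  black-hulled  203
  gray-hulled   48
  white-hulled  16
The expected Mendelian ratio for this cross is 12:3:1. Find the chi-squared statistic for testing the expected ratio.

0.151

Total ratio parts = 16. Expected numbers out of 267:
  black-hulled: 267 × 12/16 = 200.25
  gray-hulled: 267 × 3/16 = 50.0625
  white-hulled: 267 × 1/16 = 16.6875
χ² = Σ (O − E)² / E
  black-hulled: (203 − 200.25)² / 200.25 = 0.0378
  gray-hulled: (48 − 50.0625)² / 50.0625 = 0.0850
  white-hulled: (16 − 16.6875)² / 16.6875 = 0.0283
χ² = 0.0378 + 0.0850 + 0.0283 = 0.1511 ≈ 0.151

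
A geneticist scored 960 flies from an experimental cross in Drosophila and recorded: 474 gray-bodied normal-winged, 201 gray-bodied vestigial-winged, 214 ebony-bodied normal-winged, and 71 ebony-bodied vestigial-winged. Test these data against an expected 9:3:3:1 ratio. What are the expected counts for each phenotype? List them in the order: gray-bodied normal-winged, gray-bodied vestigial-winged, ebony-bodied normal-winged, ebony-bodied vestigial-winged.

Total ratio parts = 16. Expected numbers out of 960:
  gray-bodied normal-winged: 960 × 9/16 = 540
  gray-bodied vestigial-winged: 960 × 3/16 = 180
  ebony-bodied normal-winged: 960 × 3/16 = 180
  ebony-bodied vestigial-winged: 960 × 1/16 = 60

540, 180, 180, 60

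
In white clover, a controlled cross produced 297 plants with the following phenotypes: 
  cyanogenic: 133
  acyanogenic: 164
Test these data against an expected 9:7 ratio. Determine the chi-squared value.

Expected counts for N = 297 under a 9:7 ratio (total parts = 16):
  cyanogenic: 297 × 9/16 = 167.0625
  acyanogenic: 297 × 7/16 = 129.9375
χ² = Σ (O − E)² / E
  cyanogenic: (133 − 167.0625)² / 167.0625 = 6.9450
  acyanogenic: (164 − 129.9375)² / 129.9375 = 8.9293
χ² = 6.9450 + 8.9293 = 15.8743 ≈ 15.874

15.874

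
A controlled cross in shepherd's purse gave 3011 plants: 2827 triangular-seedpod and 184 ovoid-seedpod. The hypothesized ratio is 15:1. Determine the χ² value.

Expected counts for N = 3011 under a 15:1 ratio (total parts = 16):
  triangular-seedpod: 3011 × 15/16 = 2822.8125
  ovoid-seedpod: 3011 × 1/16 = 188.1875
χ² = Σ (O − E)² / E
  triangular-seedpod: (2827 − 2822.8125)² / 2822.8125 = 0.0062
  ovoid-seedpod: (184 − 188.1875)² / 188.1875 = 0.0932
χ² = 0.0062 + 0.0932 = 0.0994 ≈ 0.099

0.099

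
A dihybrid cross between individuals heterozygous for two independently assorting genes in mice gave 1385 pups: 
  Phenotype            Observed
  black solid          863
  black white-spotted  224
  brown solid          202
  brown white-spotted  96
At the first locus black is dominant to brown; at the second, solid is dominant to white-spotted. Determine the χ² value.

A dihybrid F₂ with independent assortment and complete dominance at both loci gives a 9:3:3:1 phenotypic ratio.
Expected counts for N = 1385 under a 9:3:3:1 ratio (total parts = 16):
  black solid: 1385 × 9/16 = 779.0625
  black white-spotted: 1385 × 3/16 = 259.6875
  brown solid: 1385 × 3/16 = 259.6875
  brown white-spotted: 1385 × 1/16 = 86.5625
χ² = Σ (O − E)² / E
  black solid: (863 − 779.0625)² / 779.0625 = 9.0436
  black white-spotted: (224 − 259.6875)² / 259.6875 = 4.9043
  brown solid: (202 − 259.6875)² / 259.6875 = 12.8148
  brown white-spotted: (96 − 86.5625)² / 86.5625 = 1.0289
χ² = 9.0436 + 4.9043 + 12.8148 + 1.0289 = 27.7916 ≈ 27.792

27.792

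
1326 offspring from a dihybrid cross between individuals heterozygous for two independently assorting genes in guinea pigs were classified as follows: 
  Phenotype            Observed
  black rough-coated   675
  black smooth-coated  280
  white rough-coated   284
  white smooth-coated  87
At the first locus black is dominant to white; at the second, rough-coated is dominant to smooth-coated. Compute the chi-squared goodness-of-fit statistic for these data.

15.933

A dihybrid F₂ with independent assortment and complete dominance at both loci gives a 9:3:3:1 phenotypic ratio.
Under the 9:3:3:1 hypothesis (Σ ratio = 16, N = 1326):
  black rough-coated: 1326 × 9/16 = 745.875
  black smooth-coated: 1326 × 3/16 = 248.625
  white rough-coated: 1326 × 3/16 = 248.625
  white smooth-coated: 1326 × 1/16 = 82.875
χ² = Σ (O − E)² / E
  black rough-coated: (675 − 745.875)² / 745.875 = 6.7347
  black smooth-coated: (280 − 248.625)² / 248.625 = 3.9593
  white rough-coated: (284 − 248.625)² / 248.625 = 5.0332
  white smooth-coated: (87 − 82.875)² / 82.875 = 0.2053
χ² = 6.7347 + 3.9593 + 5.0332 + 0.2053 = 15.9325 ≈ 15.933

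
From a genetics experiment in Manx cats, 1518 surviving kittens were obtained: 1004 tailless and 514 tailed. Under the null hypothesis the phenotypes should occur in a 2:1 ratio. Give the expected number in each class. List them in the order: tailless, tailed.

Total ratio parts = 3. Expected numbers out of 1518:
  tailless: 1518 × 2/3 = 1012
  tailed: 1518 × 1/3 = 506

1012, 506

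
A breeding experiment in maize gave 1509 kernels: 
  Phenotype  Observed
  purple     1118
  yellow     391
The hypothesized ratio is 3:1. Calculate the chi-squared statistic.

0.668

Total ratio parts = 4. Expected numbers out of 1509:
  purple: 1509 × 3/4 = 1131.75
  yellow: 1509 × 1/4 = 377.25
χ² = Σ (O − E)² / E
  purple: (1118 − 1131.75)² / 1131.75 = 0.1671
  yellow: (391 − 377.25)² / 377.25 = 0.5012
χ² = 0.1671 + 0.5012 = 0.6683 ≈ 0.668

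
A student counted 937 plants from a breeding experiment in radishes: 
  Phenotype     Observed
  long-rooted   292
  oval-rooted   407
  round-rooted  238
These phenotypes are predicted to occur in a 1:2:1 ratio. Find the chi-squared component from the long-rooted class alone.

Expected counts for N = 937 under a 1:2:1 ratio (total parts = 4):
  long-rooted: 937 × 1/4 = 234.25
  oval-rooted: 937 × 2/4 = 468.5
  round-rooted: 937 × 1/4 = 234.25
Contribution of long-rooted: (292 − 234.25)² / 234.25 = 14.2372

14.237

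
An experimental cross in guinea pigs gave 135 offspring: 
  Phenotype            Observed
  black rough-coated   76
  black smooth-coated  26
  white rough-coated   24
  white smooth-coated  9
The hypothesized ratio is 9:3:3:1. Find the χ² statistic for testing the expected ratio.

0.124

Total ratio parts = 16. Expected numbers out of 135:
  black rough-coated: 135 × 9/16 = 75.9375
  black smooth-coated: 135 × 3/16 = 25.3125
  white rough-coated: 135 × 3/16 = 25.3125
  white smooth-coated: 135 × 1/16 = 8.4375
χ² = Σ (O − E)² / E
  black rough-coated: (76 − 75.9375)² / 75.9375 = 0.0001
  black smooth-coated: (26 − 25.3125)² / 25.3125 = 0.0187
  white rough-coated: (24 − 25.3125)² / 25.3125 = 0.0681
  white smooth-coated: (9 − 8.4375)² / 8.4375 = 0.0375
χ² = 0.0001 + 0.0187 + 0.0681 + 0.0375 = 0.1244 ≈ 0.124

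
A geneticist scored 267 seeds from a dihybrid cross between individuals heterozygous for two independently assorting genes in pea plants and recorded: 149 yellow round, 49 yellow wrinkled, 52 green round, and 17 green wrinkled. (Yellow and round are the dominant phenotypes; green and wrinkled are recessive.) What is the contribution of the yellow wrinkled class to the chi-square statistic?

0.023

A dihybrid F₂ with independent assortment and complete dominance at both loci gives a 9:3:3:1 phenotypic ratio.
Under the 9:3:3:1 hypothesis (Σ ratio = 16, N = 267):
  yellow round: 267 × 9/16 = 150.1875
  yellow wrinkled: 267 × 3/16 = 50.0625
  green round: 267 × 3/16 = 50.0625
  green wrinkled: 267 × 1/16 = 16.6875
Contribution of yellow wrinkled: (49 − 50.0625)² / 50.0625 = 0.0225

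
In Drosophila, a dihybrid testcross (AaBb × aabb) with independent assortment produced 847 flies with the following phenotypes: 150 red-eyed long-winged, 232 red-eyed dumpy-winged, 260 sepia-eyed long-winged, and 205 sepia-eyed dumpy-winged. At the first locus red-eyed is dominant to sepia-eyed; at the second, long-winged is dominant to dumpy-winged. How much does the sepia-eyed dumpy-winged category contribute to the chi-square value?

A dihybrid testcross with independent assortment gives a 1:1:1:1 ratio.
Under the 1:1:1:1 hypothesis (Σ ratio = 4, N = 847):
  red-eyed long-winged: 847 × 1/4 = 211.75
  red-eyed dumpy-winged: 847 × 1/4 = 211.75
  sepia-eyed long-winged: 847 × 1/4 = 211.75
  sepia-eyed dumpy-winged: 847 × 1/4 = 211.75
Contribution of sepia-eyed dumpy-winged: (205 − 211.75)² / 211.75 = 0.2152

0.215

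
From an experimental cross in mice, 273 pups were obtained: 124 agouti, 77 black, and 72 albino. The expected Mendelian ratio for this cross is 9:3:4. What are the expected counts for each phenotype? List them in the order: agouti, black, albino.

153.5625, 51.1875, 68.25

The 9:3:4 ratio has 16 parts, so with N = 273 the expected counts are:
  agouti: 273 × 9/16 = 153.5625
  black: 273 × 3/16 = 51.1875
  albino: 273 × 4/16 = 68.25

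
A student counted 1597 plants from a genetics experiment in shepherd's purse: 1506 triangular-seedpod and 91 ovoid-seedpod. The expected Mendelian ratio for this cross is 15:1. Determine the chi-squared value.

0.830

The 15:1 ratio has 16 parts, so with N = 1597 the expected counts are:
  triangular-seedpod: 1597 × 15/16 = 1497.1875
  ovoid-seedpod: 1597 × 1/16 = 99.8125
χ² = Σ (O − E)² / E
  triangular-seedpod: (1506 − 1497.1875)² / 1497.1875 = 0.0519
  ovoid-seedpod: (91 − 99.8125)² / 99.8125 = 0.7781
χ² = 0.0519 + 0.7781 = 0.830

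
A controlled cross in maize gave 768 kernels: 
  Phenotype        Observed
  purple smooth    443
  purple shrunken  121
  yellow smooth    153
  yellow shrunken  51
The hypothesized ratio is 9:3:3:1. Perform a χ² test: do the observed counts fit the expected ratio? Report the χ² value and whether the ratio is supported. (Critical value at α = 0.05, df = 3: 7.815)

4.704; consistent

Total ratio parts = 16. Expected numbers out of 768:
  purple smooth: 768 × 9/16 = 432
  purple shrunken: 768 × 3/16 = 144
  yellow smooth: 768 × 3/16 = 144
  yellow shrunken: 768 × 1/16 = 48
χ² = Σ (O − E)² / E
  purple smooth: (443 − 432)² / 432 = 0.2801
  purple shrunken: (121 − 144)² / 144 = 3.6736
  yellow smooth: (153 − 144)² / 144 = 0.5625
  yellow shrunken: (51 − 48)² / 48 = 0.1875
χ² = 0.2801 + 3.6736 + 0.5625 + 0.1875 = 4.7037 ≈ 4.704
Degrees of freedom = 4 − 1 = 3; critical value at α = 0.05 is 7.815.
Since 4.704 < 7.815, we fail to reject the null hypothesis — the data are consistent with the 9:3:3:1 ratio.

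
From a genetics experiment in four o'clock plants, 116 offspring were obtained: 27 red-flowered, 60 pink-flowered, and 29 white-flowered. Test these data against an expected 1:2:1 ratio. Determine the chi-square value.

The 1:2:1 ratio has 4 parts, so with N = 116 the expected counts are:
  red-flowered: 116 × 1/4 = 29
  pink-flowered: 116 × 2/4 = 58
  white-flowered: 116 × 1/4 = 29
χ² = Σ (O − E)² / E
  red-flowered: (27 − 29)² / 29 = 0.1379
  pink-flowered: (60 − 58)² / 58 = 0.0690
  white-flowered: (29 − 29)² / 29 = 0.0000
χ² = 0.1379 + 0.0690 + 0.0000 = 0.2069 ≈ 0.207

0.207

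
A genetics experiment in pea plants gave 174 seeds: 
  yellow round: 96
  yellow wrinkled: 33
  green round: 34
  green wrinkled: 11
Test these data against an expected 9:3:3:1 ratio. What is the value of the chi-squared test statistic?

Expected counts for N = 174 under a 9:3:3:1 ratio (total parts = 16):
  yellow round: 174 × 9/16 = 97.875
  yellow wrinkled: 174 × 3/16 = 32.625
  green round: 174 × 3/16 = 32.625
  green wrinkled: 174 × 1/16 = 10.875
χ² = Σ (O − E)² / E
  yellow round: (96 − 97.875)² / 97.875 = 0.0359
  yellow wrinkled: (33 − 32.625)² / 32.625 = 0.0043
  green round: (34 − 32.625)² / 32.625 = 0.0580
  green wrinkled: (11 − 10.875)² / 10.875 = 0.0014
χ² = 0.0359 + 0.0043 + 0.0580 + 0.0014 = 0.0996 ≈ 0.100

0.100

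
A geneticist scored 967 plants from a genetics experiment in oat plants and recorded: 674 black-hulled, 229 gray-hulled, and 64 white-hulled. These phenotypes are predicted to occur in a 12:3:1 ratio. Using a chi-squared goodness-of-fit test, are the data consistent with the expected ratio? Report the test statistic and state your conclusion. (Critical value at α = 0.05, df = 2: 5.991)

16.374; not consistent

Expected counts for N = 967 under a 12:3:1 ratio (total parts = 16):
  black-hulled: 967 × 12/16 = 725.25
  gray-hulled: 967 × 3/16 = 181.3125
  white-hulled: 967 × 1/16 = 60.4375
χ² = Σ (O − E)² / E
  black-hulled: (674 − 725.25)² / 725.25 = 3.6216
  gray-hulled: (229 − 181.3125)² / 181.3125 = 12.5424
  white-hulled: (64 − 60.4375)² / 60.4375 = 0.2100
χ² = 3.6216 + 12.5424 + 0.2100 = 16.374
Degrees of freedom = 3 − 1 = 2; critical value at α = 0.05 is 5.991.
Since 16.374 > 5.991, we reject the null hypothesis — the data do not fit the 12:3:1 ratio.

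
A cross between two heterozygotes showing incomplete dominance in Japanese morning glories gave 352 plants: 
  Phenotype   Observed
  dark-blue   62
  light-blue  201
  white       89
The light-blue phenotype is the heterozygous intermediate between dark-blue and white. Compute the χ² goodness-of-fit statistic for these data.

With incomplete dominance, a heterozygote × heterozygote cross gives a 1:2:1 phenotypic ratio.
Total ratio parts = 4. Expected numbers out of 352:
  dark-blue: 352 × 1/4 = 88
  light-blue: 352 × 2/4 = 176
  white: 352 × 1/4 = 88
χ² = Σ (O − E)² / E
  dark-blue: (62 − 88)² / 88 = 7.6818
  light-blue: (201 − 176)² / 176 = 3.5511
  white: (89 − 88)² / 88 = 0.0114
χ² = 7.6818 + 3.5511 + 0.0114 = 11.2443 ≈ 11.244

11.244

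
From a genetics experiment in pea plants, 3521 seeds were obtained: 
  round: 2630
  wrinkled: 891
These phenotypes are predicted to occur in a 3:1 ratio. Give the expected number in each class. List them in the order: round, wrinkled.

2640.75, 880.25

The 3:1 ratio has 4 parts, so with N = 3521 the expected counts are:
  round: 3521 × 3/4 = 2640.75
  wrinkled: 3521 × 1/4 = 880.25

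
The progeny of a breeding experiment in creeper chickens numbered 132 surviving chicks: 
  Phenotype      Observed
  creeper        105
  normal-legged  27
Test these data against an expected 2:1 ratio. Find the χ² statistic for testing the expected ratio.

Total ratio parts = 3. Expected numbers out of 132:
  creeper: 132 × 2/3 = 88
  normal-legged: 132 × 1/3 = 44
χ² = Σ (O − E)² / E
  creeper: (105 − 88)² / 88 = 3.2841
  normal-legged: (27 − 44)² / 44 = 6.5682
χ² = 3.2841 + 6.5682 = 9.8523 ≈ 9.852

9.852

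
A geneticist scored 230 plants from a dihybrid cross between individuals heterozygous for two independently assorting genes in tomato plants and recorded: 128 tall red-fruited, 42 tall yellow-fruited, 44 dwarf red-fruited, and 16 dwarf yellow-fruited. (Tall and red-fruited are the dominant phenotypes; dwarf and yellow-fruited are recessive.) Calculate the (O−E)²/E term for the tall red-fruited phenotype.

A dihybrid F₂ with independent assortment and complete dominance at both loci gives a 9:3:3:1 phenotypic ratio.
The 9:3:3:1 ratio has 16 parts, so with N = 230 the expected counts are:
  tall red-fruited: 230 × 9/16 = 129.375
  tall yellow-fruited: 230 × 3/16 = 43.125
  dwarf red-fruited: 230 × 3/16 = 43.125
  dwarf yellow-fruited: 230 × 1/16 = 14.375
Contribution of tall red-fruited: (128 − 129.375)² / 129.375 = 0.0146

0.015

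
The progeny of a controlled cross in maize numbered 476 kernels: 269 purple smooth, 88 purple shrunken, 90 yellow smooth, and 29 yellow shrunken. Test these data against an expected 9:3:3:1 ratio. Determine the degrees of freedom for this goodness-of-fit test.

3

A goodness-of-fit test with 4 phenotype classes has df = 4 − 1 = 3.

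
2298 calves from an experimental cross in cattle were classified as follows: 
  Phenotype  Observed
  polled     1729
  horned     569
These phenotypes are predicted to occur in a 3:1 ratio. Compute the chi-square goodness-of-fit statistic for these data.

0.070

Expected counts for N = 2298 under a 3:1 ratio (total parts = 4):
  polled: 2298 × 3/4 = 1723.5
  horned: 2298 × 1/4 = 574.5
χ² = Σ (O − E)² / E
  polled: (1729 − 1723.5)² / 1723.5 = 0.0176
  horned: (569 − 574.5)² / 574.5 = 0.0527
χ² = 0.0176 + 0.0527 = 0.0703 ≈ 0.070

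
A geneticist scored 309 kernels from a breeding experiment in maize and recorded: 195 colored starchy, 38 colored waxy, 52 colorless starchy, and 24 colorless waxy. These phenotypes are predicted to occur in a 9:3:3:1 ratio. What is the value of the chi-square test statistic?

11.190

Expected counts for N = 309 under a 9:3:3:1 ratio (total parts = 16):
  colored starchy: 309 × 9/16 = 173.8125
  colored waxy: 309 × 3/16 = 57.9375
  colorless starchy: 309 × 3/16 = 57.9375
  colorless waxy: 309 × 1/16 = 19.3125
χ² = Σ (O − E)² / E
  colored starchy: (195 − 173.8125)² / 173.8125 = 2.5827
  colored waxy: (38 − 57.9375)² / 57.9375 = 6.8609
  colorless starchy: (52 − 57.9375)² / 57.9375 = 0.6085
  colorless waxy: (24 − 19.3125)² / 19.3125 = 1.1377
χ² = 2.5827 + 6.8609 + 0.6085 + 1.1377 = 11.1898 ≈ 11.190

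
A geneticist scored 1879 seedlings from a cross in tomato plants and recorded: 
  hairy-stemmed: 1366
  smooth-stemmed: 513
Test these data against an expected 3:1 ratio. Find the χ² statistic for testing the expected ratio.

The 3:1 ratio has 4 parts, so with N = 1879 the expected counts are:
  hairy-stemmed: 1879 × 3/4 = 1409.25
  smooth-stemmed: 1879 × 1/4 = 469.75
χ² = Σ (O − E)² / E
  hairy-stemmed: (1366 − 1409.25)² / 1409.25 = 1.3273
  smooth-stemmed: (513 − 469.75)² / 469.75 = 3.9820
χ² = 1.3273 + 3.9820 = 5.3093 ≈ 5.309

5.309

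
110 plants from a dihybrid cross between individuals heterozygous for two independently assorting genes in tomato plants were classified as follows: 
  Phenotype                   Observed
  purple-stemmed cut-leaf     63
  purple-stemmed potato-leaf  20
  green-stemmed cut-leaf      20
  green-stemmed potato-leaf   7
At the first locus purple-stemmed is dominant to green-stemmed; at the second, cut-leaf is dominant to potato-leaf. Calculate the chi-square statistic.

0.061

A dihybrid F₂ with independent assortment and complete dominance at both loci gives a 9:3:3:1 phenotypic ratio.
Total ratio parts = 16. Expected numbers out of 110:
  purple-stemmed cut-leaf: 110 × 9/16 = 61.875
  purple-stemmed potato-leaf: 110 × 3/16 = 20.625
  green-stemmed cut-leaf: 110 × 3/16 = 20.625
  green-stemmed potato-leaf: 110 × 1/16 = 6.875
χ² = Σ (O − E)² / E
  purple-stemmed cut-leaf: (63 − 61.875)² / 61.875 = 0.0205
  purple-stemmed potato-leaf: (20 − 20.625)² / 20.625 = 0.0189
  green-stemmed cut-leaf: (20 − 20.625)² / 20.625 = 0.0189
  green-stemmed potato-leaf: (7 − 6.875)² / 6.875 = 0.0023
χ² = 0.0205 + 0.0189 + 0.0189 + 0.0023 = 0.0606 ≈ 0.061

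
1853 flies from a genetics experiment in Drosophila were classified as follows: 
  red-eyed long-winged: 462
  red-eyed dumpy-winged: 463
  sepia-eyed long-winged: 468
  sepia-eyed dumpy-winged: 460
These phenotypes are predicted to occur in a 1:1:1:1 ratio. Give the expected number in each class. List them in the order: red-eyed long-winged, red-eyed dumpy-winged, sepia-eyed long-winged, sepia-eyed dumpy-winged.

The 1:1:1:1 ratio has 4 parts, so with N = 1853 the expected counts are:
  red-eyed long-winged: 1853 × 1/4 = 463.25
  red-eyed dumpy-winged: 1853 × 1/4 = 463.25
  sepia-eyed long-winged: 1853 × 1/4 = 463.25
  sepia-eyed dumpy-winged: 1853 × 1/4 = 463.25

463.25, 463.25, 463.25, 463.25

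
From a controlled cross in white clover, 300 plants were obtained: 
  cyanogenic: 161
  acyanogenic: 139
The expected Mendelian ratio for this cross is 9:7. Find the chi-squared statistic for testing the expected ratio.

Under the 9:7 hypothesis (Σ ratio = 16, N = 300):
  cyanogenic: 300 × 9/16 = 168.75
  acyanogenic: 300 × 7/16 = 131.25
χ² = Σ (O − E)² / E
  cyanogenic: (161 − 168.75)² / 168.75 = 0.3559
  acyanogenic: (139 − 131.25)² / 131.25 = 0.4576
χ² = 0.3559 + 0.4576 = 0.8135 ≈ 0.814

0.814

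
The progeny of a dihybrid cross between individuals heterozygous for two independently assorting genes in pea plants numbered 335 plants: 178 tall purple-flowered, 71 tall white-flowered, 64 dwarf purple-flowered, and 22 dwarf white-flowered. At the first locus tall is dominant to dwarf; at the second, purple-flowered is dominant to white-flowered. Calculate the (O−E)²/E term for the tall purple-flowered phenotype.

0.578

A dihybrid F₂ with independent assortment and complete dominance at both loci gives a 9:3:3:1 phenotypic ratio.
Under the 9:3:3:1 hypothesis (Σ ratio = 16, N = 335):
  tall purple-flowered: 335 × 9/16 = 188.4375
  tall white-flowered: 335 × 3/16 = 62.8125
  dwarf purple-flowered: 335 × 3/16 = 62.8125
  dwarf white-flowered: 335 × 1/16 = 20.9375
Contribution of tall purple-flowered: (178 − 188.4375)² / 188.4375 = 0.5781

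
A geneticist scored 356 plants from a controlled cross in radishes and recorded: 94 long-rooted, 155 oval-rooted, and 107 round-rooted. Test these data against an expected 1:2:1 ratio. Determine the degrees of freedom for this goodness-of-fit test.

2

A goodness-of-fit test with 3 phenotype classes has df = 3 − 1 = 2.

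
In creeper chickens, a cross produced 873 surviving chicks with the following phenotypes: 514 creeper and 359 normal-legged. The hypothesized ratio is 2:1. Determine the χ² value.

23.835

Expected counts for N = 873 under a 2:1 ratio (total parts = 3):
  creeper: 873 × 2/3 = 582
  normal-legged: 873 × 1/3 = 291
χ² = Σ (O − E)² / E
  creeper: (514 − 582)² / 582 = 7.9450
  normal-legged: (359 − 291)² / 291 = 15.8900
χ² = 7.9450 + 15.8900 = 23.835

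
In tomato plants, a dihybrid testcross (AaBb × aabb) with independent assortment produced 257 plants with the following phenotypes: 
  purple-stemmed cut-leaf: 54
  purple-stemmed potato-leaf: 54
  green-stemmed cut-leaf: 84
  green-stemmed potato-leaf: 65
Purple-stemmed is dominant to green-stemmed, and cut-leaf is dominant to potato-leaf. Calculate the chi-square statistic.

A dihybrid testcross with independent assortment gives a 1:1:1:1 ratio.
Total ratio parts = 4. Expected numbers out of 257:
  purple-stemmed cut-leaf: 257 × 1/4 = 64.25
  purple-stemmed potato-leaf: 257 × 1/4 = 64.25
  green-stemmed cut-leaf: 257 × 1/4 = 64.25
  green-stemmed potato-leaf: 257 × 1/4 = 64.25
χ² = Σ (O − E)² / E
  purple-stemmed cut-leaf: (54 − 64.25)² / 64.25 = 1.6352
  purple-stemmed potato-leaf: (54 − 64.25)² / 64.25 = 1.6352
  green-stemmed cut-leaf: (84 − 64.25)² / 64.25 = 6.0710
  green-stemmed potato-leaf: (65 − 64.25)² / 64.25 = 0.0088
χ² = 1.6352 + 1.6352 + 6.0710 + 0.0088 = 9.3502 ≈ 9.350

9.350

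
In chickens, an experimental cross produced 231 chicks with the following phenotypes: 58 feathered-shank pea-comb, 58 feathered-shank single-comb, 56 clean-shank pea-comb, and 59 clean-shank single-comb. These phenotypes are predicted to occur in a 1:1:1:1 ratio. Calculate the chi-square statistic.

0.082

Total ratio parts = 4. Expected numbers out of 231:
  feathered-shank pea-comb: 231 × 1/4 = 57.75
  feathered-shank single-comb: 231 × 1/4 = 57.75
  clean-shank pea-comb: 231 × 1/4 = 57.75
  clean-shank single-comb: 231 × 1/4 = 57.75
χ² = Σ (O − E)² / E
  feathered-shank pea-comb: (58 − 57.75)² / 57.75 = 0.0011
  feathered-shank single-comb: (58 − 57.75)² / 57.75 = 0.0011
  clean-shank pea-comb: (56 − 57.75)² / 57.75 = 0.0530
  clean-shank single-comb: (59 − 57.75)² / 57.75 = 0.0271
χ² = 0.0011 + 0.0011 + 0.0530 + 0.0271 = 0.0823 ≈ 0.082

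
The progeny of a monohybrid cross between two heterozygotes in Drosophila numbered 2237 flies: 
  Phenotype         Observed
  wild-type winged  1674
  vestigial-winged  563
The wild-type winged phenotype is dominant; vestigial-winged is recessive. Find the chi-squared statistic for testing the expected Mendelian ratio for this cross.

0.034

For a monohybrid cross between heterozygotes with complete dominance, the expected phenotypic ratio is 3:1.
Total ratio parts = 4. Expected numbers out of 2237:
  wild-type winged: 2237 × 3/4 = 1677.75
  vestigial-winged: 2237 × 1/4 = 559.25
χ² = Σ (O − E)² / E
  wild-type winged: (1674 − 1677.75)² / 1677.75 = 0.0084
  vestigial-winged: (563 − 559.25)² / 559.25 = 0.0251
χ² = 0.0084 + 0.0251 = 0.0335 ≈ 0.034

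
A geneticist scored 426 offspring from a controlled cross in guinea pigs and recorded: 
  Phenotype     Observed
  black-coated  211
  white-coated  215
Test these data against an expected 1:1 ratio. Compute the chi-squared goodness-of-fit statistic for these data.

Total ratio parts = 2. Expected numbers out of 426:
  black-coated: 426 × 1/2 = 213
  white-coated: 426 × 1/2 = 213
χ² = Σ (O − E)² / E
  black-coated: (211 − 213)² / 213 = 0.0188
  white-coated: (215 − 213)² / 213 = 0.0188
χ² = 0.0188 + 0.0188 = 0.0376 ≈ 0.038

0.038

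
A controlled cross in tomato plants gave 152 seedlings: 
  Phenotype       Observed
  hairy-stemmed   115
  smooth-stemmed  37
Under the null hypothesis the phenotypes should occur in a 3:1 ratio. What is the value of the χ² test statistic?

0.035

Total ratio parts = 4. Expected numbers out of 152:
  hairy-stemmed: 152 × 3/4 = 114
  smooth-stemmed: 152 × 1/4 = 38
χ² = Σ (O − E)² / E
  hairy-stemmed: (115 − 114)² / 114 = 0.0088
  smooth-stemmed: (37 − 38)² / 38 = 0.0263
χ² = 0.0088 + 0.0263 = 0.0351 ≈ 0.035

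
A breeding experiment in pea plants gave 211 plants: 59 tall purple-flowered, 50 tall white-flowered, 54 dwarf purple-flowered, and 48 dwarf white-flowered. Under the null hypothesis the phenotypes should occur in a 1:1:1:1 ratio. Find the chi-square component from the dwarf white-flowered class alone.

Expected counts for N = 211 under a 1:1:1:1 ratio (total parts = 4):
  tall purple-flowered: 211 × 1/4 = 52.75
  tall white-flowered: 211 × 1/4 = 52.75
  dwarf purple-flowered: 211 × 1/4 = 52.75
  dwarf white-flowered: 211 × 1/4 = 52.75
Contribution of dwarf white-flowered: (48 − 52.75)² / 52.75 = 0.4277

0.428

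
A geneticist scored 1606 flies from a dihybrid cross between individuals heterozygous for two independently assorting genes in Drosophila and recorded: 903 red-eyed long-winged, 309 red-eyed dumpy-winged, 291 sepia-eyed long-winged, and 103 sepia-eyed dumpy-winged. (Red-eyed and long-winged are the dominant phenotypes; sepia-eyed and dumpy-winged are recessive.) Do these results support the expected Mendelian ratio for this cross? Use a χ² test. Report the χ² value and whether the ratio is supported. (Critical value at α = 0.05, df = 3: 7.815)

0.615; consistent

A dihybrid F₂ with independent assortment and complete dominance at both loci gives a 9:3:3:1 phenotypic ratio.
Under the 9:3:3:1 hypothesis (Σ ratio = 16, N = 1606):
  red-eyed long-winged: 1606 × 9/16 = 903.375
  red-eyed dumpy-winged: 1606 × 3/16 = 301.125
  sepia-eyed long-winged: 1606 × 3/16 = 301.125
  sepia-eyed dumpy-winged: 1606 × 1/16 = 100.375
χ² = Σ (O − E)² / E
  red-eyed long-winged: (903 − 903.375)² / 903.375 = 0.0002
  red-eyed dumpy-winged: (309 − 301.125)² / 301.125 = 0.2059
  sepia-eyed long-winged: (291 − 301.125)² / 301.125 = 0.3404
  sepia-eyed dumpy-winged: (103 − 100.375)² / 100.375 = 0.0686
χ² = 0.0002 + 0.2059 + 0.3404 + 0.0686 = 0.6151 ≈ 0.615
Degrees of freedom = 4 − 1 = 3; critical value at α = 0.05 is 7.815.
Since 0.615 < 7.815, we fail to reject the null hypothesis — the data are consistent with the 9:3:3:1 ratio.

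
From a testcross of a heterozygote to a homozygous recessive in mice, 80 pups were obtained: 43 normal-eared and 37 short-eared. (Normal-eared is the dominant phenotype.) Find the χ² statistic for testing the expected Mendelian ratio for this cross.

A testcross of a heterozygote (Aa × aa) gives a 1:1 phenotypic ratio.
The 1:1 ratio has 2 parts, so with N = 80 the expected counts are:
  normal-eared: 80 × 1/2 = 40
  short-eared: 80 × 1/2 = 40
χ² = Σ (O − E)² / E
  normal-eared: (43 − 40)² / 40 = 0.2250
  short-eared: (37 − 40)² / 40 = 0.2250
χ² = 0.2250 + 0.2250 = 0.450

0.450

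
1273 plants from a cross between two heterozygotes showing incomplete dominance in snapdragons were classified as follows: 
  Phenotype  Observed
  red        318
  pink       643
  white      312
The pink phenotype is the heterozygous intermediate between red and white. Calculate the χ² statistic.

With incomplete dominance, a heterozygote × heterozygote cross gives a 1:2:1 phenotypic ratio.
Under the 1:2:1 hypothesis (Σ ratio = 4, N = 1273):
  red: 1273 × 1/4 = 318.25
  pink: 1273 × 2/4 = 636.5
  white: 1273 × 1/4 = 318.25
χ² = Σ (O − E)² / E
  red: (318 − 318.25)² / 318.25 = 0.0002
  pink: (643 − 636.5)² / 636.5 = 0.0664
  white: (312 − 318.25)² / 318.25 = 0.1227
χ² = 0.0002 + 0.0664 + 0.1227 = 0.1893 ≈ 0.189

0.189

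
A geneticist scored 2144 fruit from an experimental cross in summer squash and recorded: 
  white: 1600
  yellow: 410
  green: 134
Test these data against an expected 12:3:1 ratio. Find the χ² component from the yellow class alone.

Total ratio parts = 16. Expected numbers out of 2144:
  white: 2144 × 12/16 = 1608
  yellow: 2144 × 3/16 = 402
  green: 2144 × 1/16 = 134
Contribution of yellow: (410 − 402)² / 402 = 0.1592

0.159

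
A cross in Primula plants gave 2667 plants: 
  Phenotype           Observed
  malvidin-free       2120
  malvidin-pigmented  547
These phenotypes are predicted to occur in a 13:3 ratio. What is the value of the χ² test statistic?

5.422

Total ratio parts = 16. Expected numbers out of 2667:
  malvidin-free: 2667 × 13/16 = 2166.9375
  malvidin-pigmented: 2667 × 3/16 = 500.0625
χ² = Σ (O − E)² / E
  malvidin-free: (2120 − 2166.9375)² / 2166.9375 = 1.0167
  malvidin-pigmented: (547 − 500.0625)² / 500.0625 = 4.4057
χ² = 1.0167 + 4.4057 = 5.4224 ≈ 5.422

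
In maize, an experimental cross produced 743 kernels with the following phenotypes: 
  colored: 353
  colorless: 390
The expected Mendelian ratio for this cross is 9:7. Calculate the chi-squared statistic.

23.062

Under the 9:7 hypothesis (Σ ratio = 16, N = 743):
  colored: 743 × 9/16 = 417.9375
  colorless: 743 × 7/16 = 325.0625
χ² = Σ (O − E)² / E
  colored: (353 − 417.9375)² / 417.9375 = 10.0897
  colorless: (390 − 325.0625)² / 325.0625 = 12.9725
χ² = 10.0897 + 12.9725 = 23.0622 ≈ 23.062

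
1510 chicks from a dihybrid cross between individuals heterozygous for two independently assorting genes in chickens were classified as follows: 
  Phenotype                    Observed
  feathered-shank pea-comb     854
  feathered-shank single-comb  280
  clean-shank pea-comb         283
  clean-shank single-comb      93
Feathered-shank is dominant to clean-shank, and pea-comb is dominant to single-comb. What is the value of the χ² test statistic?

A dihybrid F₂ with independent assortment and complete dominance at both loci gives a 9:3:3:1 phenotypic ratio.
The 9:3:3:1 ratio has 16 parts, so with N = 1510 the expected counts are:
  feathered-shank pea-comb: 1510 × 9/16 = 849.375
  feathered-shank single-comb: 1510 × 3/16 = 283.125
  clean-shank pea-comb: 1510 × 3/16 = 283.125
  clean-shank single-comb: 1510 × 1/16 = 94.375
χ² = Σ (O − E)² / E
  feathered-shank pea-comb: (854 − 849.375)² / 849.375 = 0.0252
  feathered-shank single-comb: (280 − 283.125)² / 283.125 = 0.0345
  clean-shank pea-comb: (283 − 283.125)² / 283.125 = 0.0001
  clean-shank single-comb: (93 − 94.375)² / 94.375 = 0.0200
χ² = 0.0252 + 0.0345 + 0.0001 + 0.0200 = 0.0798 ≈ 0.080

0.080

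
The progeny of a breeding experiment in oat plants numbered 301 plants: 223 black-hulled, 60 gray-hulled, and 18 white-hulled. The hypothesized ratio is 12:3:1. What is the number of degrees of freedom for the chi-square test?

A goodness-of-fit test with 3 phenotype classes has df = 3 − 1 = 2.

2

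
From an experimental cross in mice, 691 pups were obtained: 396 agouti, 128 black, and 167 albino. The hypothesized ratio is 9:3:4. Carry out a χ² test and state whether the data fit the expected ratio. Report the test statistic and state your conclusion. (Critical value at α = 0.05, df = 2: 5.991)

0.348; consistent

Total ratio parts = 16. Expected numbers out of 691:
  agouti: 691 × 9/16 = 388.6875
  black: 691 × 3/16 = 129.5625
  albino: 691 × 4/16 = 172.75
χ² = Σ (O − E)² / E
  agouti: (396 − 388.6875)² / 388.6875 = 0.1376
  black: (128 − 129.5625)² / 129.5625 = 0.0188
  albino: (167 − 172.75)² / 172.75 = 0.1914
χ² = 0.1376 + 0.0188 + 0.1914 = 0.3478 ≈ 0.348
Degrees of freedom = 3 − 1 = 2; critical value at α = 0.05 is 5.991.
Since 0.348 < 5.991, we fail to reject the null hypothesis — the data are consistent with the 9:3:4 ratio.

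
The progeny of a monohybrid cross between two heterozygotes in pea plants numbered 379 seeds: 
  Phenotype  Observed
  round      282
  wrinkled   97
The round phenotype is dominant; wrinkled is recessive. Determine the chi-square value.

0.071

For a monohybrid cross between heterozygotes with complete dominance, the expected phenotypic ratio is 3:1.
Total ratio parts = 4. Expected numbers out of 379:
  round: 379 × 3/4 = 284.25
  wrinkled: 379 × 1/4 = 94.75
χ² = Σ (O − E)² / E
  round: (282 − 284.25)² / 284.25 = 0.0178
  wrinkled: (97 − 94.75)² / 94.75 = 0.0534
χ² = 0.0178 + 0.0534 = 0.0712 ≈ 0.071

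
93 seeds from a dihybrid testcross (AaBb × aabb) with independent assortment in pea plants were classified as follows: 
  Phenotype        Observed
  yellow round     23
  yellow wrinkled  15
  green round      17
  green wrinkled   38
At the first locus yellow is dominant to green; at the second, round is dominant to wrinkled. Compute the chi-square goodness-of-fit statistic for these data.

13.968

A dihybrid testcross with independent assortment gives a 1:1:1:1 ratio.
Total ratio parts = 4. Expected numbers out of 93:
  yellow round: 93 × 1/4 = 23.25
  yellow wrinkled: 93 × 1/4 = 23.25
  green round: 93 × 1/4 = 23.25
  green wrinkled: 93 × 1/4 = 23.25
χ² = Σ (O − E)² / E
  yellow round: (23 − 23.25)² / 23.25 = 0.0027
  yellow wrinkled: (15 − 23.25)² / 23.25 = 2.9274
  green round: (17 − 23.25)² / 23.25 = 1.6801
  green wrinkled: (38 − 23.25)² / 23.25 = 9.3575
χ² = 0.0027 + 2.9274 + 1.6801 + 9.3575 = 13.9677 ≈ 13.968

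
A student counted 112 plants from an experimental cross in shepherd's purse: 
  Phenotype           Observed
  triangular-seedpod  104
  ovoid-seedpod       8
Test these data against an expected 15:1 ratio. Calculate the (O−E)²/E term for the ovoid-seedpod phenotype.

0.143

Expected counts for N = 112 under a 15:1 ratio (total parts = 16):
  triangular-seedpod: 112 × 15/16 = 105
  ovoid-seedpod: 112 × 1/16 = 7
Contribution of ovoid-seedpod: (8 − 7)² / 7 = 0.1429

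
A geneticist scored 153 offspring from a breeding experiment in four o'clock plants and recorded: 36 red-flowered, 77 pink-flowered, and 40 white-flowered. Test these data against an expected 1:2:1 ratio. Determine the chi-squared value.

Total ratio parts = 4. Expected numbers out of 153:
  red-flowered: 153 × 1/4 = 38.25
  pink-flowered: 153 × 2/4 = 76.5
  white-flowered: 153 × 1/4 = 38.25
χ² = Σ (O − E)² / E
  red-flowered: (36 − 38.25)² / 38.25 = 0.1324
  pink-flowered: (77 − 76.5)² / 76.5 = 0.0033
  white-flowered: (40 − 38.25)² / 38.25 = 0.0801
χ² = 0.1324 + 0.0033 + 0.0801 = 0.2158 ≈ 0.216

0.216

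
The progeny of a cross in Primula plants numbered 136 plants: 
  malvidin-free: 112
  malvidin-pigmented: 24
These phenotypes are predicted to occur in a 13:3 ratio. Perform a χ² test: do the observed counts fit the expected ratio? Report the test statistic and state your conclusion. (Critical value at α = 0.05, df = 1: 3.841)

0.109; consistent

Under the 13:3 hypothesis (Σ ratio = 16, N = 136):
  malvidin-free: 136 × 13/16 = 110.5
  malvidin-pigmented: 136 × 3/16 = 25.5
χ² = Σ (O − E)² / E
  malvidin-free: (112 − 110.5)² / 110.5 = 0.0204
  malvidin-pigmented: (24 − 25.5)² / 25.5 = 0.0882
χ² = 0.0204 + 0.0882 = 0.1086 ≈ 0.109
Degrees of freedom = 2 − 1 = 1; critical value at α = 0.05 is 3.841.
Since 0.109 < 3.841, we fail to reject the null hypothesis — the data are consistent with the 13:3 ratio.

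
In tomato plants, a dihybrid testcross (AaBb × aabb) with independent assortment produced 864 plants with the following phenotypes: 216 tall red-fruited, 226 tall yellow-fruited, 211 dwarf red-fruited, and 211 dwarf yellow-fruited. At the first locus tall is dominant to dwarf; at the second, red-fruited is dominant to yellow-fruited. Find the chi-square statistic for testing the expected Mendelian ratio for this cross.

0.694

A dihybrid testcross with independent assortment gives a 1:1:1:1 ratio.
Expected counts for N = 864 under a 1:1:1:1 ratio (total parts = 4):
  tall red-fruited: 864 × 1/4 = 216
  tall yellow-fruited: 864 × 1/4 = 216
  dwarf red-fruited: 864 × 1/4 = 216
  dwarf yellow-fruited: 864 × 1/4 = 216
χ² = Σ (O − E)² / E
  tall red-fruited: (216 − 216)² / 216 = 0.0000
  tall yellow-fruited: (226 − 216)² / 216 = 0.4630
  dwarf red-fruited: (211 − 216)² / 216 = 0.1157
  dwarf yellow-fruited: (211 − 216)² / 216 = 0.1157
χ² = 0.0000 + 0.4630 + 0.1157 + 0.1157 = 0.6944 ≈ 0.694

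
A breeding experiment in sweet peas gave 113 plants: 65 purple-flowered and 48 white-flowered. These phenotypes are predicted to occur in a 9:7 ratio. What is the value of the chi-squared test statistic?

Under the 9:7 hypothesis (Σ ratio = 16, N = 113):
  purple-flowered: 113 × 9/16 = 63.5625
  white-flowered: 113 × 7/16 = 49.4375
χ² = Σ (O − E)² / E
  purple-flowered: (65 − 63.5625)² / 63.5625 = 0.0325
  white-flowered: (48 − 49.4375)² / 49.4375 = 0.0418
χ² = 0.0325 + 0.0418 = 0.0743 ≈ 0.074

0.074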